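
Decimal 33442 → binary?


Divide by 2 repeatedly:
33442 ÷ 2 = 16721 remainder 0
16721 ÷ 2 = 8360 remainder 1
8360 ÷ 2 = 4180 remainder 0
4180 ÷ 2 = 2090 remainder 0
2090 ÷ 2 = 1045 remainder 0
1045 ÷ 2 = 522 remainder 1
522 ÷ 2 = 261 remainder 0
261 ÷ 2 = 130 remainder 1
130 ÷ 2 = 65 remainder 0
65 ÷ 2 = 32 remainder 1
32 ÷ 2 = 16 remainder 0
16 ÷ 2 = 8 remainder 0
8 ÷ 2 = 4 remainder 0
4 ÷ 2 = 2 remainder 0
2 ÷ 2 = 1 remainder 0
1 ÷ 2 = 0 remainder 1
Reading remainders bottom-up:
= 1000001010100010


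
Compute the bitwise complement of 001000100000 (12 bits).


Original: 001000100000
Invert all bits:
  bit 0: 0 → 1
  bit 1: 0 → 1
  bit 2: 1 → 0
  bit 3: 0 → 1
  bit 4: 0 → 1
  bit 5: 0 → 1
  bit 6: 1 → 0
  bit 7: 0 → 1
  bit 8: 0 → 1
  bit 9: 0 → 1
  bit 10: 0 → 1
  bit 11: 0 → 1
= 110111011111


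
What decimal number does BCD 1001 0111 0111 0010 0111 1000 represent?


Each 4-bit group → digit:
  1001 → 9
  0111 → 7
  0111 → 7
  0010 → 2
  0111 → 7
  1000 → 8
= 977278


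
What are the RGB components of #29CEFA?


Hex: #29CEFA
R = 29₁₆ = 41
G = CE₁₆ = 206
B = FA₁₆ = 250
= RGB(41, 206, 250)


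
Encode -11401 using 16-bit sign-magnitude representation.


Sign bit: 1 (negative)
Magnitude: 11401 = 010110010001001
= 1010110010001001


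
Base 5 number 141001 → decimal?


Positional values (base 5):
  1 × 5^0 = 1 × 1 = 1
  0 × 5^1 = 0 × 5 = 0
  0 × 5^2 = 0 × 25 = 0
  1 × 5^3 = 1 × 125 = 125
  4 × 5^4 = 4 × 625 = 2500
  1 × 5^5 = 1 × 3125 = 3125
Sum = 1 + 0 + 0 + 125 + 2500 + 3125
= 5751


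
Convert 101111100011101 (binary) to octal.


Group into 3-bit groups: 101111100011101
  101 = 5
  111 = 7
  100 = 4
  011 = 3
  101 = 5
= 0o57435


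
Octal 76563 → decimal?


Positional values:
Position 0: 3 × 8^0 = 3
Position 1: 6 × 8^1 = 48
Position 2: 5 × 8^2 = 320
Position 3: 6 × 8^3 = 3072
Position 4: 7 × 8^4 = 28672
Sum = 3 + 48 + 320 + 3072 + 28672
= 32115


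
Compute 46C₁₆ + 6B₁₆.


Align and add column by column (LSB to MSB, each column mod 16 with carry):
  046C
+ 006B
  ----
  col 0: C(12) + B(11) + 0 (carry in) = 23 → 7(7), carry out 1
  col 1: 6(6) + 6(6) + 1 (carry in) = 13 → D(13), carry out 0
  col 2: 4(4) + 0(0) + 0 (carry in) = 4 → 4(4), carry out 0
  col 3: 0(0) + 0(0) + 0 (carry in) = 0 → 0(0), carry out 0
Reading digits MSB→LSB: 04D7
Strip leading zeros: 4D7
= 0x4D7


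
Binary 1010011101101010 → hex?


Group into 4-bit nibbles: 1010011101101010
  1010 = A
  0111 = 7
  0110 = 6
  1010 = A
= 0xA76A


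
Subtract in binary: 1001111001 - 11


Align and subtract column by column (LSB to MSB, borrowing when needed):
  1001111001
- 0000000011
  ----------
  col 0: (1 - 0 borrow-in) - 1 → 1 - 1 = 0, borrow out 0
  col 1: (0 - 0 borrow-in) - 1 → borrow from next column: (0+2) - 1 = 1, borrow out 1
  col 2: (0 - 1 borrow-in) - 0 → borrow from next column: (-1+2) - 0 = 1, borrow out 1
  col 3: (1 - 1 borrow-in) - 0 → 0 - 0 = 0, borrow out 0
  col 4: (1 - 0 borrow-in) - 0 → 1 - 0 = 1, borrow out 0
  col 5: (1 - 0 borrow-in) - 0 → 1 - 0 = 1, borrow out 0
  col 6: (1 - 0 borrow-in) - 0 → 1 - 0 = 1, borrow out 0
  col 7: (0 - 0 borrow-in) - 0 → 0 - 0 = 0, borrow out 0
  col 8: (0 - 0 borrow-in) - 0 → 0 - 0 = 0, borrow out 0
  col 9: (1 - 0 borrow-in) - 0 → 1 - 0 = 1, borrow out 0
Reading bits MSB→LSB: 1001110110
Strip leading zeros: 1001110110
= 1001110110


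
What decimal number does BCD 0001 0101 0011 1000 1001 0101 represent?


Each 4-bit group → digit:
  0001 → 1
  0101 → 5
  0011 → 3
  1000 → 8
  1001 → 9
  0101 → 5
= 153895


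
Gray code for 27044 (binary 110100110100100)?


Binary: 110100110100100
Gray code: G = B XOR (B >> 1)
B >> 1 = 011010011010010
110100110100100 XOR 011010011010010:
  1 XOR 0 = 1
  1 XOR 1 = 0
  0 XOR 1 = 1
  1 XOR 0 = 1
  0 XOR 1 = 1
  0 XOR 0 = 0
  1 XOR 0 = 1
  1 XOR 1 = 0
  0 XOR 1 = 1
  1 XOR 0 = 1
  0 XOR 1 = 1
  0 XOR 0 = 0
  1 XOR 0 = 1
  0 XOR 1 = 1
  0 XOR 0 = 0
= 101110101110110


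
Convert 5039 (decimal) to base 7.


Divide by 7 repeatedly:
5039 ÷ 7 = 719 remainder 6
719 ÷ 7 = 102 remainder 5
102 ÷ 7 = 14 remainder 4
14 ÷ 7 = 2 remainder 0
2 ÷ 7 = 0 remainder 2
Reading remainders bottom-up:
= 20456


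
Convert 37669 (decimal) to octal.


Divide by 8 repeatedly:
37669 ÷ 8 = 4708 remainder 5
4708 ÷ 8 = 588 remainder 4
588 ÷ 8 = 73 remainder 4
73 ÷ 8 = 9 remainder 1
9 ÷ 8 = 1 remainder 1
1 ÷ 8 = 0 remainder 1
Reading remainders bottom-up:
= 0o111445


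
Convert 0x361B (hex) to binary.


Each hex digit → 4 binary bits:
  3 = 0011
  6 = 0110
  1 = 0001
  B = 1011
Concatenate: 0011 0110 0001 1011
= 0011011000011011


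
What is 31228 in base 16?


Divide by 16 repeatedly:
31228 ÷ 16 = 1951 remainder 12 (C)
1951 ÷ 16 = 121 remainder 15 (F)
121 ÷ 16 = 7 remainder 9 (9)
7 ÷ 16 = 0 remainder 7 (7)
Reading remainders bottom-up:
= 0x79FC


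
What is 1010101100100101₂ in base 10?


Positional values:
Bit 0: 1 × 2^0 = 1
Bit 2: 1 × 2^2 = 4
Bit 5: 1 × 2^5 = 32
Bit 8: 1 × 2^8 = 256
Bit 9: 1 × 2^9 = 512
Bit 11: 1 × 2^11 = 2048
Bit 13: 1 × 2^13 = 8192
Bit 15: 1 × 2^15 = 32768
Sum = 1 + 4 + 32 + 256 + 512 + 2048 + 8192 + 32768
= 43813


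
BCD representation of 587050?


Each digit → 4-bit binary:
  5 → 0101
  8 → 1000
  7 → 0111
  0 → 0000
  5 → 0101
  0 → 0000
= 0101 1000 0111 0000 0101 0000


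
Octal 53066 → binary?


Each octal digit → 3 binary bits:
  5 = 101
  3 = 011
  0 = 000
  6 = 110
  6 = 110
Concatenate: 101 011 000 110 110
= 101011000110110


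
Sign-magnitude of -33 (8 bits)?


Sign bit: 1 (negative)
Magnitude: 33 = 0100001
= 10100001


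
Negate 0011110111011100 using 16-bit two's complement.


Original: 0011110111011100
Step 1 - Invert all bits: 1100001000100011
Step 2 - Add 1: 1100001000100011 + 1
= 1100001000100100 (represents -15836)


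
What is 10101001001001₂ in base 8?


Group into 3-bit groups: 010101001001001
  010 = 2
  101 = 5
  001 = 1
  001 = 1
  001 = 1
= 0o25111


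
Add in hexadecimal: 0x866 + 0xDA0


Align and add column by column (LSB to MSB, each column mod 16 with carry):
  0866
+ 0DA0
  ----
  col 0: 6(6) + 0(0) + 0 (carry in) = 6 → 6(6), carry out 0
  col 1: 6(6) + A(10) + 0 (carry in) = 16 → 0(0), carry out 1
  col 2: 8(8) + D(13) + 1 (carry in) = 22 → 6(6), carry out 1
  col 3: 0(0) + 0(0) + 1 (carry in) = 1 → 1(1), carry out 0
Reading digits MSB→LSB: 1606
Strip leading zeros: 1606
= 0x1606


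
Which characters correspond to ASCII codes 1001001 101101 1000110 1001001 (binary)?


Codes (binary): 1001001 101101 1000110 1001001
Per-code ASCII lookup:
  1001001 = 73  (range 65-90: uppercase, 73 - 65 = 8) → 'I'
  101101 = 45  (special character) → '-'
  1000110 = 70  (range 65-90: uppercase, 70 - 65 = 5) → 'F'
  1001001 = 73  (range 65-90: uppercase, 73 - 65 = 8) → 'I'
= 'I-FI'


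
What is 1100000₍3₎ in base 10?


Positional values (base 3):
  0 × 3^0 = 0 × 1 = 0
  0 × 3^1 = 0 × 3 = 0
  0 × 3^2 = 0 × 9 = 0
  0 × 3^3 = 0 × 27 = 0
  0 × 3^4 = 0 × 81 = 0
  1 × 3^5 = 1 × 243 = 243
  1 × 3^6 = 1 × 729 = 729
Sum = 0 + 0 + 0 + 0 + 0 + 243 + 729
= 972


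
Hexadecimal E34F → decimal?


Positional values:
Position 0: F × 16^0 = 15 × 1 = 15
Position 1: 4 × 16^1 = 4 × 16 = 64
Position 2: 3 × 16^2 = 3 × 256 = 768
Position 3: E × 16^3 = 14 × 4096 = 57344
Sum = 15 + 64 + 768 + 57344
= 58191


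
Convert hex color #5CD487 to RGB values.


Hex: #5CD487
R = 5C₁₆ = 92
G = D4₁₆ = 212
B = 87₁₆ = 135
= RGB(92, 212, 135)


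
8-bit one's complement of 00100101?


Original: 00100101
Invert all bits:
  bit 0: 0 → 1
  bit 1: 0 → 1
  bit 2: 1 → 0
  bit 3: 0 → 1
  bit 4: 0 → 1
  bit 5: 1 → 0
  bit 6: 0 → 1
  bit 7: 1 → 0
= 11011010


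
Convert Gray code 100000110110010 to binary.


Gray code: 100000110110010
MSB stays the same: 1
Each subsequent bit = prev_binary XOR current_gray:
  B[1] = 1 XOR 0 = 1
  B[2] = 1 XOR 0 = 1
  B[3] = 1 XOR 0 = 1
  B[4] = 1 XOR 0 = 1
  B[5] = 1 XOR 0 = 1
  B[6] = 1 XOR 1 = 0
  B[7] = 0 XOR 1 = 1
  B[8] = 1 XOR 0 = 1
  B[9] = 1 XOR 1 = 0
  B[10] = 0 XOR 1 = 1
  B[11] = 1 XOR 0 = 1
  B[12] = 1 XOR 0 = 1
  B[13] = 1 XOR 1 = 0
  B[14] = 0 XOR 0 = 0
= 111111011011100 (32476 decimal)


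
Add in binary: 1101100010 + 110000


Align and add column by column (LSB to MSB, carry propagating):
  01101100010
+ 00000110000
  -----------
  col 0: 0 + 0 + 0 (carry in) = 0 → bit 0, carry out 0
  col 1: 1 + 0 + 0 (carry in) = 1 → bit 1, carry out 0
  col 2: 0 + 0 + 0 (carry in) = 0 → bit 0, carry out 0
  col 3: 0 + 0 + 0 (carry in) = 0 → bit 0, carry out 0
  col 4: 0 + 1 + 0 (carry in) = 1 → bit 1, carry out 0
  col 5: 1 + 1 + 0 (carry in) = 2 → bit 0, carry out 1
  col 6: 1 + 0 + 1 (carry in) = 2 → bit 0, carry out 1
  col 7: 0 + 0 + 1 (carry in) = 1 → bit 1, carry out 0
  col 8: 1 + 0 + 0 (carry in) = 1 → bit 1, carry out 0
  col 9: 1 + 0 + 0 (carry in) = 1 → bit 1, carry out 0
  col 10: 0 + 0 + 0 (carry in) = 0 → bit 0, carry out 0
Reading bits MSB→LSB: 01110010010
Strip leading zeros: 1110010010
= 1110010010


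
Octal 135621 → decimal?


Positional values:
Position 0: 1 × 8^0 = 1
Position 1: 2 × 8^1 = 16
Position 2: 6 × 8^2 = 384
Position 3: 5 × 8^3 = 2560
Position 4: 3 × 8^4 = 12288
Position 5: 1 × 8^5 = 32768
Sum = 1 + 16 + 384 + 2560 + 12288 + 32768
= 48017


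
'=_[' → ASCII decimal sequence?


String: '=_['  (3 characters)
Per-character ASCII lookup:
  '=': special character: '=' = 61
  '_': special character: '_' = 95
  '[': special character: '[' = 91
= 61 95 91


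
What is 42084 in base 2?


Divide by 2 repeatedly:
42084 ÷ 2 = 21042 remainder 0
21042 ÷ 2 = 10521 remainder 0
10521 ÷ 2 = 5260 remainder 1
5260 ÷ 2 = 2630 remainder 0
2630 ÷ 2 = 1315 remainder 0
1315 ÷ 2 = 657 remainder 1
657 ÷ 2 = 328 remainder 1
328 ÷ 2 = 164 remainder 0
164 ÷ 2 = 82 remainder 0
82 ÷ 2 = 41 remainder 0
41 ÷ 2 = 20 remainder 1
20 ÷ 2 = 10 remainder 0
10 ÷ 2 = 5 remainder 0
5 ÷ 2 = 2 remainder 1
2 ÷ 2 = 1 remainder 0
1 ÷ 2 = 0 remainder 1
Reading remainders bottom-up:
= 1010010001100100


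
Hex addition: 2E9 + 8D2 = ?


Align and add column by column (LSB to MSB, each column mod 16 with carry):
  02E9
+ 08D2
  ----
  col 0: 9(9) + 2(2) + 0 (carry in) = 11 → B(11), carry out 0
  col 1: E(14) + D(13) + 0 (carry in) = 27 → B(11), carry out 1
  col 2: 2(2) + 8(8) + 1 (carry in) = 11 → B(11), carry out 0
  col 3: 0(0) + 0(0) + 0 (carry in) = 0 → 0(0), carry out 0
Reading digits MSB→LSB: 0BBB
Strip leading zeros: BBB
= 0xBBB


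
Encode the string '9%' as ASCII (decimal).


String: '9%'  (2 characters)
Per-character ASCII lookup:
  '9': digits start at 48: '9' = 48 + 9 = 57
  '%': special character: '%' = 37
= 57 37


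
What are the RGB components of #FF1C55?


Hex: #FF1C55
R = FF₁₆ = 255
G = 1C₁₆ = 28
B = 55₁₆ = 85
= RGB(255, 28, 85)


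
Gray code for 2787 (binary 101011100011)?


Binary: 101011100011
Gray code: G = B XOR (B >> 1)
B >> 1 = 010101110001
101011100011 XOR 010101110001:
  1 XOR 0 = 1
  0 XOR 1 = 1
  1 XOR 0 = 1
  0 XOR 1 = 1
  1 XOR 0 = 1
  1 XOR 1 = 0
  1 XOR 1 = 0
  0 XOR 1 = 1
  0 XOR 0 = 0
  0 XOR 0 = 0
  1 XOR 0 = 1
  1 XOR 1 = 0
= 111110010010


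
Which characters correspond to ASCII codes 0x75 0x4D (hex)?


Codes (hex): 0x75 0x4D
Per-code ASCII lookup:
  0x75 = 117  (range 97-122: lowercase, 117 - 97 = 20) → 'u'
  0x4D = 77  (range 65-90: uppercase, 77 - 65 = 12) → 'M'
= 'uM'


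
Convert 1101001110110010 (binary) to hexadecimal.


Group into 4-bit nibbles: 1101001110110010
  1101 = D
  0011 = 3
  1011 = B
  0010 = 2
= 0xD3B2


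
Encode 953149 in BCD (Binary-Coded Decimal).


Each digit → 4-bit binary:
  9 → 1001
  5 → 0101
  3 → 0011
  1 → 0001
  4 → 0100
  9 → 1001
= 1001 0101 0011 0001 0100 1001


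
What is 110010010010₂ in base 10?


Positional values:
Bit 1: 1 × 2^1 = 2
Bit 4: 1 × 2^4 = 16
Bit 7: 1 × 2^7 = 128
Bit 10: 1 × 2^10 = 1024
Bit 11: 1 × 2^11 = 2048
Sum = 2 + 16 + 128 + 1024 + 2048
= 3218


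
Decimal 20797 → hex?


Divide by 16 repeatedly:
20797 ÷ 16 = 1299 remainder 13 (D)
1299 ÷ 16 = 81 remainder 3 (3)
81 ÷ 16 = 5 remainder 1 (1)
5 ÷ 16 = 0 remainder 5 (5)
Reading remainders bottom-up:
= 0x513D


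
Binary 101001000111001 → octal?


Group into 3-bit groups: 101001000111001
  101 = 5
  001 = 1
  000 = 0
  111 = 7
  001 = 1
= 0o51071


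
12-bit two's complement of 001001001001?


Original: 001001001001
Step 1 - Invert all bits: 110110110110
Step 2 - Add 1: 110110110110 + 1
= 110110110111 (represents -585)


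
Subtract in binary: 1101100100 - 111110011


Align and subtract column by column (LSB to MSB, borrowing when needed):
  1101100100
- 0111110011
  ----------
  col 0: (0 - 0 borrow-in) - 1 → borrow from next column: (0+2) - 1 = 1, borrow out 1
  col 1: (0 - 1 borrow-in) - 1 → borrow from next column: (-1+2) - 1 = 0, borrow out 1
  col 2: (1 - 1 borrow-in) - 0 → 0 - 0 = 0, borrow out 0
  col 3: (0 - 0 borrow-in) - 0 → 0 - 0 = 0, borrow out 0
  col 4: (0 - 0 borrow-in) - 1 → borrow from next column: (0+2) - 1 = 1, borrow out 1
  col 5: (1 - 1 borrow-in) - 1 → borrow from next column: (0+2) - 1 = 1, borrow out 1
  col 6: (1 - 1 borrow-in) - 1 → borrow from next column: (0+2) - 1 = 1, borrow out 1
  col 7: (0 - 1 borrow-in) - 1 → borrow from next column: (-1+2) - 1 = 0, borrow out 1
  col 8: (1 - 1 borrow-in) - 1 → borrow from next column: (0+2) - 1 = 1, borrow out 1
  col 9: (1 - 1 borrow-in) - 0 → 0 - 0 = 0, borrow out 0
Reading bits MSB→LSB: 0101110001
Strip leading zeros: 101110001
= 101110001


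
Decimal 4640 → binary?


Divide by 2 repeatedly:
4640 ÷ 2 = 2320 remainder 0
2320 ÷ 2 = 1160 remainder 0
1160 ÷ 2 = 580 remainder 0
580 ÷ 2 = 290 remainder 0
290 ÷ 2 = 145 remainder 0
145 ÷ 2 = 72 remainder 1
72 ÷ 2 = 36 remainder 0
36 ÷ 2 = 18 remainder 0
18 ÷ 2 = 9 remainder 0
9 ÷ 2 = 4 remainder 1
4 ÷ 2 = 2 remainder 0
2 ÷ 2 = 1 remainder 0
1 ÷ 2 = 0 remainder 1
Reading remainders bottom-up:
= 1001000100000


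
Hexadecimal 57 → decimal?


Positional values:
Position 0: 7 × 16^0 = 7 × 1 = 7
Position 1: 5 × 16^1 = 5 × 16 = 80
Sum = 7 + 80
= 87


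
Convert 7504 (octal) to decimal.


Positional values:
Position 0: 4 × 8^0 = 4
Position 1: 0 × 8^1 = 0
Position 2: 5 × 8^2 = 320
Position 3: 7 × 8^3 = 3584
Sum = 4 + 0 + 320 + 3584
= 3908


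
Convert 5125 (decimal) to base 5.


Divide by 5 repeatedly:
5125 ÷ 5 = 1025 remainder 0
1025 ÷ 5 = 205 remainder 0
205 ÷ 5 = 41 remainder 0
41 ÷ 5 = 8 remainder 1
8 ÷ 5 = 1 remainder 3
1 ÷ 5 = 0 remainder 1
Reading remainders bottom-up:
= 131000


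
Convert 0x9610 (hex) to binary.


Each hex digit → 4 binary bits:
  9 = 1001
  6 = 0110
  1 = 0001
  0 = 0000
Concatenate: 1001 0110 0001 0000
= 1001011000010000


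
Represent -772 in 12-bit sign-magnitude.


Sign bit: 1 (negative)
Magnitude: 772 = 01100000100
= 101100000100


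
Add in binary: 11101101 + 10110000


Align and add column by column (LSB to MSB, carry propagating):
  011101101
+ 010110000
  ---------
  col 0: 1 + 0 + 0 (carry in) = 1 → bit 1, carry out 0
  col 1: 0 + 0 + 0 (carry in) = 0 → bit 0, carry out 0
  col 2: 1 + 0 + 0 (carry in) = 1 → bit 1, carry out 0
  col 3: 1 + 0 + 0 (carry in) = 1 → bit 1, carry out 0
  col 4: 0 + 1 + 0 (carry in) = 1 → bit 1, carry out 0
  col 5: 1 + 1 + 0 (carry in) = 2 → bit 0, carry out 1
  col 6: 1 + 0 + 1 (carry in) = 2 → bit 0, carry out 1
  col 7: 1 + 1 + 1 (carry in) = 3 → bit 1, carry out 1
  col 8: 0 + 0 + 1 (carry in) = 1 → bit 1, carry out 0
Reading bits MSB→LSB: 110011101
Strip leading zeros: 110011101
= 110011101


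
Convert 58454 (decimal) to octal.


Divide by 8 repeatedly:
58454 ÷ 8 = 7306 remainder 6
7306 ÷ 8 = 913 remainder 2
913 ÷ 8 = 114 remainder 1
114 ÷ 8 = 14 remainder 2
14 ÷ 8 = 1 remainder 6
1 ÷ 8 = 0 remainder 1
Reading remainders bottom-up:
= 0o162126


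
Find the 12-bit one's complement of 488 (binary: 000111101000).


Original: 000111101000
Invert all bits:
  bit 0: 0 → 1
  bit 1: 0 → 1
  bit 2: 0 → 1
  bit 3: 1 → 0
  bit 4: 1 → 0
  bit 5: 1 → 0
  bit 6: 1 → 0
  bit 7: 0 → 1
  bit 8: 1 → 0
  bit 9: 0 → 1
  bit 10: 0 → 1
  bit 11: 0 → 1
= 111000010111


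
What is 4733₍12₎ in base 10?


Positional values (base 12):
  3 × 12^0 = 3 × 1 = 3
  3 × 12^1 = 3 × 12 = 36
  7 × 12^2 = 7 × 144 = 1008
  4 × 12^3 = 4 × 1728 = 6912
Sum = 3 + 36 + 1008 + 6912
= 7959


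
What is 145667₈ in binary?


Each octal digit → 3 binary bits:
  1 = 001
  4 = 100
  5 = 101
  6 = 110
  6 = 110
  7 = 111
Concatenate: 001 100 101 110 110 111
= 001100101110110111


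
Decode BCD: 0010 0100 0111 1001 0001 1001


Each 4-bit group → digit:
  0010 → 2
  0100 → 4
  0111 → 7
  1001 → 9
  0001 → 1
  1001 → 9
= 247919


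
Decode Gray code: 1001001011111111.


Gray code: 1001001011111111
MSB stays the same: 1
Each subsequent bit = prev_binary XOR current_gray:
  B[1] = 1 XOR 0 = 1
  B[2] = 1 XOR 0 = 1
  B[3] = 1 XOR 1 = 0
  B[4] = 0 XOR 0 = 0
  B[5] = 0 XOR 0 = 0
  B[6] = 0 XOR 1 = 1
  B[7] = 1 XOR 0 = 1
  B[8] = 1 XOR 1 = 0
  B[9] = 0 XOR 1 = 1
  B[10] = 1 XOR 1 = 0
  B[11] = 0 XOR 1 = 1
  B[12] = 1 XOR 1 = 0
  B[13] = 0 XOR 1 = 1
  B[14] = 1 XOR 1 = 0
  B[15] = 0 XOR 1 = 1
= 1110001101010101 (58197 decimal)


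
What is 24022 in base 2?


Divide by 2 repeatedly:
24022 ÷ 2 = 12011 remainder 0
12011 ÷ 2 = 6005 remainder 1
6005 ÷ 2 = 3002 remainder 1
3002 ÷ 2 = 1501 remainder 0
1501 ÷ 2 = 750 remainder 1
750 ÷ 2 = 375 remainder 0
375 ÷ 2 = 187 remainder 1
187 ÷ 2 = 93 remainder 1
93 ÷ 2 = 46 remainder 1
46 ÷ 2 = 23 remainder 0
23 ÷ 2 = 11 remainder 1
11 ÷ 2 = 5 remainder 1
5 ÷ 2 = 2 remainder 1
2 ÷ 2 = 1 remainder 0
1 ÷ 2 = 0 remainder 1
Reading remainders bottom-up:
= 101110111010110


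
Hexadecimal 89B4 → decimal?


Positional values:
Position 0: 4 × 16^0 = 4 × 1 = 4
Position 1: B × 16^1 = 11 × 16 = 176
Position 2: 9 × 16^2 = 9 × 256 = 2304
Position 3: 8 × 16^3 = 8 × 4096 = 32768
Sum = 4 + 176 + 2304 + 32768
= 35252


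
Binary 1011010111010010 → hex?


Group into 4-bit nibbles: 1011010111010010
  1011 = B
  0101 = 5
  1101 = D
  0010 = 2
= 0xB5D2


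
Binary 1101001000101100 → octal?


Group into 3-bit groups: 001101001000101100
  001 = 1
  101 = 5
  001 = 1
  000 = 0
  101 = 5
  100 = 4
= 0o151054


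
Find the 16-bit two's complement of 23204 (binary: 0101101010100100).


Original: 0101101010100100
Step 1 - Invert all bits: 1010010101011011
Step 2 - Add 1: 1010010101011011 + 1
= 1010010101011100 (represents -23204)


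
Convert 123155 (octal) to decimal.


Positional values:
Position 0: 5 × 8^0 = 5
Position 1: 5 × 8^1 = 40
Position 2: 1 × 8^2 = 64
Position 3: 3 × 8^3 = 1536
Position 4: 2 × 8^4 = 8192
Position 5: 1 × 8^5 = 32768
Sum = 5 + 40 + 64 + 1536 + 8192 + 32768
= 42605


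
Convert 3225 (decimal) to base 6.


Divide by 6 repeatedly:
3225 ÷ 6 = 537 remainder 3
537 ÷ 6 = 89 remainder 3
89 ÷ 6 = 14 remainder 5
14 ÷ 6 = 2 remainder 2
2 ÷ 6 = 0 remainder 2
Reading remainders bottom-up:
= 22533


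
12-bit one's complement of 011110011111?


Original: 011110011111
Invert all bits:
  bit 0: 0 → 1
  bit 1: 1 → 0
  bit 2: 1 → 0
  bit 3: 1 → 0
  bit 4: 1 → 0
  bit 5: 0 → 1
  bit 6: 0 → 1
  bit 7: 1 → 0
  bit 8: 1 → 0
  bit 9: 1 → 0
  bit 10: 1 → 0
  bit 11: 1 → 0
= 100001100000


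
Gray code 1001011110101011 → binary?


Gray code: 1001011110101011
MSB stays the same: 1
Each subsequent bit = prev_binary XOR current_gray:
  B[1] = 1 XOR 0 = 1
  B[2] = 1 XOR 0 = 1
  B[3] = 1 XOR 1 = 0
  B[4] = 0 XOR 0 = 0
  B[5] = 0 XOR 1 = 1
  B[6] = 1 XOR 1 = 0
  B[7] = 0 XOR 1 = 1
  B[8] = 1 XOR 1 = 0
  B[9] = 0 XOR 0 = 0
  B[10] = 0 XOR 1 = 1
  B[11] = 1 XOR 0 = 1
  B[12] = 1 XOR 1 = 0
  B[13] = 0 XOR 0 = 0
  B[14] = 0 XOR 1 = 1
  B[15] = 1 XOR 1 = 0
= 1110010100110010 (58674 decimal)


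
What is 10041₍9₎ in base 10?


Positional values (base 9):
  1 × 9^0 = 1 × 1 = 1
  4 × 9^1 = 4 × 9 = 36
  0 × 9^2 = 0 × 81 = 0
  0 × 9^3 = 0 × 729 = 0
  1 × 9^4 = 1 × 6561 = 6561
Sum = 1 + 36 + 0 + 0 + 6561
= 6598


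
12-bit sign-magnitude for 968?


Sign bit: 0 (positive)
Magnitude: 968 = 01111001000
= 001111001000


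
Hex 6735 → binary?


Each hex digit → 4 binary bits:
  6 = 0110
  7 = 0111
  3 = 0011
  5 = 0101
Concatenate: 0110 0111 0011 0101
= 0110011100110101


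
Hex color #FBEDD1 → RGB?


Hex: #FBEDD1
R = FB₁₆ = 251
G = ED₁₆ = 237
B = D1₁₆ = 209
= RGB(251, 237, 209)


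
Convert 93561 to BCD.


Each digit → 4-bit binary:
  9 → 1001
  3 → 0011
  5 → 0101
  6 → 0110
  1 → 0001
= 1001 0011 0101 0110 0001


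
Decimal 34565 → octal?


Divide by 8 repeatedly:
34565 ÷ 8 = 4320 remainder 5
4320 ÷ 8 = 540 remainder 0
540 ÷ 8 = 67 remainder 4
67 ÷ 8 = 8 remainder 3
8 ÷ 8 = 1 remainder 0
1 ÷ 8 = 0 remainder 1
Reading remainders bottom-up:
= 0o103405


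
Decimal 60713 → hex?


Divide by 16 repeatedly:
60713 ÷ 16 = 3794 remainder 9 (9)
3794 ÷ 16 = 237 remainder 2 (2)
237 ÷ 16 = 14 remainder 13 (D)
14 ÷ 16 = 0 remainder 14 (E)
Reading remainders bottom-up:
= 0xED29


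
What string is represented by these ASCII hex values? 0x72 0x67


Codes (hex): 0x72 0x67
Per-code ASCII lookup:
  0x72 = 114  (range 97-122: lowercase, 114 - 97 = 17) → 'r'
  0x67 = 103  (range 97-122: lowercase, 103 - 97 = 6) → 'g'
= 'rg'


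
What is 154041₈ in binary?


Each octal digit → 3 binary bits:
  1 = 001
  5 = 101
  4 = 100
  0 = 000
  4 = 100
  1 = 001
Concatenate: 001 101 100 000 100 001
= 001101100000100001


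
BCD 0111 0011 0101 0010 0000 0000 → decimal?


Each 4-bit group → digit:
  0111 → 7
  0011 → 3
  0101 → 5
  0010 → 2
  0000 → 0
  0000 → 0
= 735200


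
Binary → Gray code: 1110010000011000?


Binary: 1110010000011000
Gray code: G = B XOR (B >> 1)
B >> 1 = 0111001000001100
1110010000011000 XOR 0111001000001100:
  1 XOR 0 = 1
  1 XOR 1 = 0
  1 XOR 1 = 0
  0 XOR 1 = 1
  0 XOR 0 = 0
  1 XOR 0 = 1
  0 XOR 1 = 1
  0 XOR 0 = 0
  0 XOR 0 = 0
  0 XOR 0 = 0
  0 XOR 0 = 0
  1 XOR 0 = 1
  1 XOR 1 = 0
  0 XOR 1 = 1
  0 XOR 0 = 0
  0 XOR 0 = 0
= 1001011000010100


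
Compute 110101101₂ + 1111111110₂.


Align and add column by column (LSB to MSB, carry propagating):
  00110101101
+ 01111111110
  -----------
  col 0: 1 + 0 + 0 (carry in) = 1 → bit 1, carry out 0
  col 1: 0 + 1 + 0 (carry in) = 1 → bit 1, carry out 0
  col 2: 1 + 1 + 0 (carry in) = 2 → bit 0, carry out 1
  col 3: 1 + 1 + 1 (carry in) = 3 → bit 1, carry out 1
  col 4: 0 + 1 + 1 (carry in) = 2 → bit 0, carry out 1
  col 5: 1 + 1 + 1 (carry in) = 3 → bit 1, carry out 1
  col 6: 0 + 1 + 1 (carry in) = 2 → bit 0, carry out 1
  col 7: 1 + 1 + 1 (carry in) = 3 → bit 1, carry out 1
  col 8: 1 + 1 + 1 (carry in) = 3 → bit 1, carry out 1
  col 9: 0 + 1 + 1 (carry in) = 2 → bit 0, carry out 1
  col 10: 0 + 0 + 1 (carry in) = 1 → bit 1, carry out 0
Reading bits MSB→LSB: 10110101011
Strip leading zeros: 10110101011
= 10110101011


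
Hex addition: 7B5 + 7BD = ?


Align and add column by column (LSB to MSB, each column mod 16 with carry):
  07B5
+ 07BD
  ----
  col 0: 5(5) + D(13) + 0 (carry in) = 18 → 2(2), carry out 1
  col 1: B(11) + B(11) + 1 (carry in) = 23 → 7(7), carry out 1
  col 2: 7(7) + 7(7) + 1 (carry in) = 15 → F(15), carry out 0
  col 3: 0(0) + 0(0) + 0 (carry in) = 0 → 0(0), carry out 0
Reading digits MSB→LSB: 0F72
Strip leading zeros: F72
= 0xF72


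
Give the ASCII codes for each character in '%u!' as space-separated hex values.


String: '%u!'  (3 characters)
Per-character ASCII lookup:
  '%': special character: '%' = 37 → 0x25
  'u': lowercase starts at 97: 'u' = 97 + 20 = 117 → 0x75
  '!': special character: '!' = 33 → 0x21
= 0x25 0x75 0x21


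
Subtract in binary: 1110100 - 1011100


Align and subtract column by column (LSB to MSB, borrowing when needed):
  1110100
- 1011100
  -------
  col 0: (0 - 0 borrow-in) - 0 → 0 - 0 = 0, borrow out 0
  col 1: (0 - 0 borrow-in) - 0 → 0 - 0 = 0, borrow out 0
  col 2: (1 - 0 borrow-in) - 1 → 1 - 1 = 0, borrow out 0
  col 3: (0 - 0 borrow-in) - 1 → borrow from next column: (0+2) - 1 = 1, borrow out 1
  col 4: (1 - 1 borrow-in) - 1 → borrow from next column: (0+2) - 1 = 1, borrow out 1
  col 5: (1 - 1 borrow-in) - 0 → 0 - 0 = 0, borrow out 0
  col 6: (1 - 0 borrow-in) - 1 → 1 - 1 = 0, borrow out 0
Reading bits MSB→LSB: 0011000
Strip leading zeros: 11000
= 11000


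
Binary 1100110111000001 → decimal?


Positional values:
Bit 0: 1 × 2^0 = 1
Bit 6: 1 × 2^6 = 64
Bit 7: 1 × 2^7 = 128
Bit 8: 1 × 2^8 = 256
Bit 10: 1 × 2^10 = 1024
Bit 11: 1 × 2^11 = 2048
Bit 14: 1 × 2^14 = 16384
Bit 15: 1 × 2^15 = 32768
Sum = 1 + 64 + 128 + 256 + 1024 + 2048 + 16384 + 32768
= 52673


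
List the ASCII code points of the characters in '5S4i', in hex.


String: '5S4i'  (4 characters)
Per-character ASCII lookup:
  '5': digits start at 48: '5' = 48 + 5 = 53 → 0x35
  'S': uppercase starts at 65: 'S' = 65 + 18 = 83 → 0x53
  '4': digits start at 48: '4' = 48 + 4 = 52 → 0x34
  'i': lowercase starts at 97: 'i' = 97 + 8 = 105 → 0x69
= 0x35 0x53 0x34 0x69


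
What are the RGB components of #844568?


Hex: #844568
R = 84₁₆ = 132
G = 45₁₆ = 69
B = 68₁₆ = 104
= RGB(132, 69, 104)


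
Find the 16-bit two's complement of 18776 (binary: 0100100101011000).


Original: 0100100101011000
Step 1 - Invert all bits: 1011011010100111
Step 2 - Add 1: 1011011010100111 + 1
= 1011011010101000 (represents -18776)


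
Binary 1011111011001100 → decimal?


Positional values:
Bit 2: 1 × 2^2 = 4
Bit 3: 1 × 2^3 = 8
Bit 6: 1 × 2^6 = 64
Bit 7: 1 × 2^7 = 128
Bit 9: 1 × 2^9 = 512
Bit 10: 1 × 2^10 = 1024
Bit 11: 1 × 2^11 = 2048
Bit 12: 1 × 2^12 = 4096
Bit 13: 1 × 2^13 = 8192
Bit 15: 1 × 2^15 = 32768
Sum = 4 + 8 + 64 + 128 + 512 + 1024 + 2048 + 4096 + 8192 + 32768
= 48844


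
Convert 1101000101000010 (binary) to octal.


Group into 3-bit groups: 001101000101000010
  001 = 1
  101 = 5
  000 = 0
  101 = 5
  000 = 0
  010 = 2
= 0o150502


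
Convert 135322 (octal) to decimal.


Positional values:
Position 0: 2 × 8^0 = 2
Position 1: 2 × 8^1 = 16
Position 2: 3 × 8^2 = 192
Position 3: 5 × 8^3 = 2560
Position 4: 3 × 8^4 = 12288
Position 5: 1 × 8^5 = 32768
Sum = 2 + 16 + 192 + 2560 + 12288 + 32768
= 47826


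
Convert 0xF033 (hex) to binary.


Each hex digit → 4 binary bits:
  F = 1111
  0 = 0000
  3 = 0011
  3 = 0011
Concatenate: 1111 0000 0011 0011
= 1111000000110011


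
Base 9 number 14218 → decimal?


Positional values (base 9):
  8 × 9^0 = 8 × 1 = 8
  1 × 9^1 = 1 × 9 = 9
  2 × 9^2 = 2 × 81 = 162
  4 × 9^3 = 4 × 729 = 2916
  1 × 9^4 = 1 × 6561 = 6561
Sum = 8 + 9 + 162 + 2916 + 6561
= 9656


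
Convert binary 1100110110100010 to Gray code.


Binary: 1100110110100010
Gray code: G = B XOR (B >> 1)
B >> 1 = 0110011011010001
1100110110100010 XOR 0110011011010001:
  1 XOR 0 = 1
  1 XOR 1 = 0
  0 XOR 1 = 1
  0 XOR 0 = 0
  1 XOR 0 = 1
  1 XOR 1 = 0
  0 XOR 1 = 1
  1 XOR 0 = 1
  1 XOR 1 = 0
  0 XOR 1 = 1
  1 XOR 0 = 1
  0 XOR 1 = 1
  0 XOR 0 = 0
  0 XOR 0 = 0
  1 XOR 0 = 1
  0 XOR 1 = 1
= 1010101101110011


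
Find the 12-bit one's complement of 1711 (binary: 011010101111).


Original: 011010101111
Invert all bits:
  bit 0: 0 → 1
  bit 1: 1 → 0
  bit 2: 1 → 0
  bit 3: 0 → 1
  bit 4: 1 → 0
  bit 5: 0 → 1
  bit 6: 1 → 0
  bit 7: 0 → 1
  bit 8: 1 → 0
  bit 9: 1 → 0
  bit 10: 1 → 0
  bit 11: 1 → 0
= 100101010000


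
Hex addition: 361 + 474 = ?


Align and add column by column (LSB to MSB, each column mod 16 with carry):
  0361
+ 0474
  ----
  col 0: 1(1) + 4(4) + 0 (carry in) = 5 → 5(5), carry out 0
  col 1: 6(6) + 7(7) + 0 (carry in) = 13 → D(13), carry out 0
  col 2: 3(3) + 4(4) + 0 (carry in) = 7 → 7(7), carry out 0
  col 3: 0(0) + 0(0) + 0 (carry in) = 0 → 0(0), carry out 0
Reading digits MSB→LSB: 07D5
Strip leading zeros: 7D5
= 0x7D5


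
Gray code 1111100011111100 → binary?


Gray code: 1111100011111100
MSB stays the same: 1
Each subsequent bit = prev_binary XOR current_gray:
  B[1] = 1 XOR 1 = 0
  B[2] = 0 XOR 1 = 1
  B[3] = 1 XOR 1 = 0
  B[4] = 0 XOR 1 = 1
  B[5] = 1 XOR 0 = 1
  B[6] = 1 XOR 0 = 1
  B[7] = 1 XOR 0 = 1
  B[8] = 1 XOR 1 = 0
  B[9] = 0 XOR 1 = 1
  B[10] = 1 XOR 1 = 0
  B[11] = 0 XOR 1 = 1
  B[12] = 1 XOR 1 = 0
  B[13] = 0 XOR 1 = 1
  B[14] = 1 XOR 0 = 1
  B[15] = 1 XOR 0 = 1
= 1010111101010111 (44887 decimal)


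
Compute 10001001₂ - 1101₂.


Align and subtract column by column (LSB to MSB, borrowing when needed):
  10001001
- 00001101
  --------
  col 0: (1 - 0 borrow-in) - 1 → 1 - 1 = 0, borrow out 0
  col 1: (0 - 0 borrow-in) - 0 → 0 - 0 = 0, borrow out 0
  col 2: (0 - 0 borrow-in) - 1 → borrow from next column: (0+2) - 1 = 1, borrow out 1
  col 3: (1 - 1 borrow-in) - 1 → borrow from next column: (0+2) - 1 = 1, borrow out 1
  col 4: (0 - 1 borrow-in) - 0 → borrow from next column: (-1+2) - 0 = 1, borrow out 1
  col 5: (0 - 1 borrow-in) - 0 → borrow from next column: (-1+2) - 0 = 1, borrow out 1
  col 6: (0 - 1 borrow-in) - 0 → borrow from next column: (-1+2) - 0 = 1, borrow out 1
  col 7: (1 - 1 borrow-in) - 0 → 0 - 0 = 0, borrow out 0
Reading bits MSB→LSB: 01111100
Strip leading zeros: 1111100
= 1111100


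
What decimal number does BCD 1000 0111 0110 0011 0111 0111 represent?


Each 4-bit group → digit:
  1000 → 8
  0111 → 7
  0110 → 6
  0011 → 3
  0111 → 7
  0111 → 7
= 876377


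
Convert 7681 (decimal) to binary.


Divide by 2 repeatedly:
7681 ÷ 2 = 3840 remainder 1
3840 ÷ 2 = 1920 remainder 0
1920 ÷ 2 = 960 remainder 0
960 ÷ 2 = 480 remainder 0
480 ÷ 2 = 240 remainder 0
240 ÷ 2 = 120 remainder 0
120 ÷ 2 = 60 remainder 0
60 ÷ 2 = 30 remainder 0
30 ÷ 2 = 15 remainder 0
15 ÷ 2 = 7 remainder 1
7 ÷ 2 = 3 remainder 1
3 ÷ 2 = 1 remainder 1
1 ÷ 2 = 0 remainder 1
Reading remainders bottom-up:
= 1111000000001


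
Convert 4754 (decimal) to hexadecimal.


Divide by 16 repeatedly:
4754 ÷ 16 = 297 remainder 2 (2)
297 ÷ 16 = 18 remainder 9 (9)
18 ÷ 16 = 1 remainder 2 (2)
1 ÷ 16 = 0 remainder 1 (1)
Reading remainders bottom-up:
= 0x1292


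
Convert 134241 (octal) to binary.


Each octal digit → 3 binary bits:
  1 = 001
  3 = 011
  4 = 100
  2 = 010
  4 = 100
  1 = 001
Concatenate: 001 011 100 010 100 001
= 001011100010100001


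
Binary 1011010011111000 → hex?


Group into 4-bit nibbles: 1011010011111000
  1011 = B
  0100 = 4
  1111 = F
  1000 = 8
= 0xB4F8


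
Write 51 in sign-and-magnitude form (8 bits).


Sign bit: 0 (positive)
Magnitude: 51 = 0110011
= 00110011


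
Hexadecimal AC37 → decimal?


Positional values:
Position 0: 7 × 16^0 = 7 × 1 = 7
Position 1: 3 × 16^1 = 3 × 16 = 48
Position 2: C × 16^2 = 12 × 256 = 3072
Position 3: A × 16^3 = 10 × 4096 = 40960
Sum = 7 + 48 + 3072 + 40960
= 44087


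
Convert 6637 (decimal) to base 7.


Divide by 7 repeatedly:
6637 ÷ 7 = 948 remainder 1
948 ÷ 7 = 135 remainder 3
135 ÷ 7 = 19 remainder 2
19 ÷ 7 = 2 remainder 5
2 ÷ 7 = 0 remainder 2
Reading remainders bottom-up:
= 25231


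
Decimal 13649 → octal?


Divide by 8 repeatedly:
13649 ÷ 8 = 1706 remainder 1
1706 ÷ 8 = 213 remainder 2
213 ÷ 8 = 26 remainder 5
26 ÷ 8 = 3 remainder 2
3 ÷ 8 = 0 remainder 3
Reading remainders bottom-up:
= 0o32521


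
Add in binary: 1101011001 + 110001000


Align and add column by column (LSB to MSB, carry propagating):
  01101011001
+ 00110001000
  -----------
  col 0: 1 + 0 + 0 (carry in) = 1 → bit 1, carry out 0
  col 1: 0 + 0 + 0 (carry in) = 0 → bit 0, carry out 0
  col 2: 0 + 0 + 0 (carry in) = 0 → bit 0, carry out 0
  col 3: 1 + 1 + 0 (carry in) = 2 → bit 0, carry out 1
  col 4: 1 + 0 + 1 (carry in) = 2 → bit 0, carry out 1
  col 5: 0 + 0 + 1 (carry in) = 1 → bit 1, carry out 0
  col 6: 1 + 0 + 0 (carry in) = 1 → bit 1, carry out 0
  col 7: 0 + 1 + 0 (carry in) = 1 → bit 1, carry out 0
  col 8: 1 + 1 + 0 (carry in) = 2 → bit 0, carry out 1
  col 9: 1 + 0 + 1 (carry in) = 2 → bit 0, carry out 1
  col 10: 0 + 0 + 1 (carry in) = 1 → bit 1, carry out 0
Reading bits MSB→LSB: 10011100001
Strip leading zeros: 10011100001
= 10011100001


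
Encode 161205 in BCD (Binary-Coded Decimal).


Each digit → 4-bit binary:
  1 → 0001
  6 → 0110
  1 → 0001
  2 → 0010
  0 → 0000
  5 → 0101
= 0001 0110 0001 0010 0000 0101


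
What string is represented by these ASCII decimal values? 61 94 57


Codes (decimal): 61 94 57
Per-code ASCII lookup:
  61  (special character) → '='
  94  (special character) → '^'
  57  (range 48-57: digits, 57 - 48 = 9) → '9'
= '=^9'


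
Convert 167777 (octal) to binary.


Each octal digit → 3 binary bits:
  1 = 001
  6 = 110
  7 = 111
  7 = 111
  7 = 111
  7 = 111
Concatenate: 001 110 111 111 111 111
= 001110111111111111


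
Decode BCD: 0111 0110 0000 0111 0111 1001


Each 4-bit group → digit:
  0111 → 7
  0110 → 6
  0000 → 0
  0111 → 7
  0111 → 7
  1001 → 9
= 760779


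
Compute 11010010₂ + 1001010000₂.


Align and add column by column (LSB to MSB, carry propagating):
  00011010010
+ 01001010000
  -----------
  col 0: 0 + 0 + 0 (carry in) = 0 → bit 0, carry out 0
  col 1: 1 + 0 + 0 (carry in) = 1 → bit 1, carry out 0
  col 2: 0 + 0 + 0 (carry in) = 0 → bit 0, carry out 0
  col 3: 0 + 0 + 0 (carry in) = 0 → bit 0, carry out 0
  col 4: 1 + 1 + 0 (carry in) = 2 → bit 0, carry out 1
  col 5: 0 + 0 + 1 (carry in) = 1 → bit 1, carry out 0
  col 6: 1 + 1 + 0 (carry in) = 2 → bit 0, carry out 1
  col 7: 1 + 0 + 1 (carry in) = 2 → bit 0, carry out 1
  col 8: 0 + 0 + 1 (carry in) = 1 → bit 1, carry out 0
  col 9: 0 + 1 + 0 (carry in) = 1 → bit 1, carry out 0
  col 10: 0 + 0 + 0 (carry in) = 0 → bit 0, carry out 0
Reading bits MSB→LSB: 01100100010
Strip leading zeros: 1100100010
= 1100100010


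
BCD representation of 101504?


Each digit → 4-bit binary:
  1 → 0001
  0 → 0000
  1 → 0001
  5 → 0101
  0 → 0000
  4 → 0100
= 0001 0000 0001 0101 0000 0100


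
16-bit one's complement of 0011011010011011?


Original: 0011011010011011
Invert all bits:
  bit 0: 0 → 1
  bit 1: 0 → 1
  bit 2: 1 → 0
  bit 3: 1 → 0
  bit 4: 0 → 1
  bit 5: 1 → 0
  bit 6: 1 → 0
  bit 7: 0 → 1
  bit 8: 1 → 0
  bit 9: 0 → 1
  bit 10: 0 → 1
  bit 11: 1 → 0
  bit 12: 1 → 0
  bit 13: 0 → 1
  bit 14: 1 → 0
  bit 15: 1 → 0
= 1100100101100100


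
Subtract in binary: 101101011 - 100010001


Align and subtract column by column (LSB to MSB, borrowing when needed):
  101101011
- 100010001
  ---------
  col 0: (1 - 0 borrow-in) - 1 → 1 - 1 = 0, borrow out 0
  col 1: (1 - 0 borrow-in) - 0 → 1 - 0 = 1, borrow out 0
  col 2: (0 - 0 borrow-in) - 0 → 0 - 0 = 0, borrow out 0
  col 3: (1 - 0 borrow-in) - 0 → 1 - 0 = 1, borrow out 0
  col 4: (0 - 0 borrow-in) - 1 → borrow from next column: (0+2) - 1 = 1, borrow out 1
  col 5: (1 - 1 borrow-in) - 0 → 0 - 0 = 0, borrow out 0
  col 6: (1 - 0 borrow-in) - 0 → 1 - 0 = 1, borrow out 0
  col 7: (0 - 0 borrow-in) - 0 → 0 - 0 = 0, borrow out 0
  col 8: (1 - 0 borrow-in) - 1 → 1 - 1 = 0, borrow out 0
Reading bits MSB→LSB: 001011010
Strip leading zeros: 1011010
= 1011010


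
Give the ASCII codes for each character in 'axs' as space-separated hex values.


String: 'axs'  (3 characters)
Per-character ASCII lookup:
  'a': lowercase starts at 97: 'a' = 97 + 0 = 97 → 0x61
  'x': lowercase starts at 97: 'x' = 97 + 23 = 120 → 0x78
  's': lowercase starts at 97: 's' = 97 + 18 = 115 → 0x73
= 0x61 0x78 0x73


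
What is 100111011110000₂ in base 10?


Positional values:
Bit 4: 1 × 2^4 = 16
Bit 5: 1 × 2^5 = 32
Bit 6: 1 × 2^6 = 64
Bit 7: 1 × 2^7 = 128
Bit 9: 1 × 2^9 = 512
Bit 10: 1 × 2^10 = 1024
Bit 11: 1 × 2^11 = 2048
Bit 14: 1 × 2^14 = 16384
Sum = 16 + 32 + 64 + 128 + 512 + 1024 + 2048 + 16384
= 20208


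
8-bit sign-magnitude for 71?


Sign bit: 0 (positive)
Magnitude: 71 = 1000111
= 01000111


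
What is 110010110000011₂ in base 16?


Group into 4-bit nibbles: 0110010110000011
  0110 = 6
  0101 = 5
  1000 = 8
  0011 = 3
= 0x6583


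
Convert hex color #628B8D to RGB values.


Hex: #628B8D
R = 62₁₆ = 98
G = 8B₁₆ = 139
B = 8D₁₆ = 141
= RGB(98, 139, 141)


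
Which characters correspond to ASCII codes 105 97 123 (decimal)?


Codes (decimal): 105 97 123
Per-code ASCII lookup:
  105  (range 97-122: lowercase, 105 - 97 = 8) → 'i'
  97  (range 97-122: lowercase, 97 - 97 = 0) → 'a'
  123  (special character) → '{'
= 'ia{'


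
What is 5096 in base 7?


Divide by 7 repeatedly:
5096 ÷ 7 = 728 remainder 0
728 ÷ 7 = 104 remainder 0
104 ÷ 7 = 14 remainder 6
14 ÷ 7 = 2 remainder 0
2 ÷ 7 = 0 remainder 2
Reading remainders bottom-up:
= 20600


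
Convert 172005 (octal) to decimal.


Positional values:
Position 0: 5 × 8^0 = 5
Position 1: 0 × 8^1 = 0
Position 2: 0 × 8^2 = 0
Position 3: 2 × 8^3 = 1024
Position 4: 7 × 8^4 = 28672
Position 5: 1 × 8^5 = 32768
Sum = 5 + 0 + 0 + 1024 + 28672 + 32768
= 62469


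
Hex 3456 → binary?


Each hex digit → 4 binary bits:
  3 = 0011
  4 = 0100
  5 = 0101
  6 = 0110
Concatenate: 0011 0100 0101 0110
= 0011010001010110


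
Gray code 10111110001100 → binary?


Gray code: 10111110001100
MSB stays the same: 1
Each subsequent bit = prev_binary XOR current_gray:
  B[1] = 1 XOR 0 = 1
  B[2] = 1 XOR 1 = 0
  B[3] = 0 XOR 1 = 1
  B[4] = 1 XOR 1 = 0
  B[5] = 0 XOR 1 = 1
  B[6] = 1 XOR 1 = 0
  B[7] = 0 XOR 0 = 0
  B[8] = 0 XOR 0 = 0
  B[9] = 0 XOR 0 = 0
  B[10] = 0 XOR 1 = 1
  B[11] = 1 XOR 1 = 0
  B[12] = 0 XOR 0 = 0
  B[13] = 0 XOR 0 = 0
= 11010100001000 (13576 decimal)


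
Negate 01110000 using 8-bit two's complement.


Original: 01110000
Step 1 - Invert all bits: 10001111
Step 2 - Add 1: 10001111 + 1
= 10010000 (represents -112)


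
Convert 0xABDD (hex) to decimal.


Positional values:
Position 0: D × 16^0 = 13 × 1 = 13
Position 1: D × 16^1 = 13 × 16 = 208
Position 2: B × 16^2 = 11 × 256 = 2816
Position 3: A × 16^3 = 10 × 4096 = 40960
Sum = 13 + 208 + 2816 + 40960
= 43997


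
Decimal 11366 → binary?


Divide by 2 repeatedly:
11366 ÷ 2 = 5683 remainder 0
5683 ÷ 2 = 2841 remainder 1
2841 ÷ 2 = 1420 remainder 1
1420 ÷ 2 = 710 remainder 0
710 ÷ 2 = 355 remainder 0
355 ÷ 2 = 177 remainder 1
177 ÷ 2 = 88 remainder 1
88 ÷ 2 = 44 remainder 0
44 ÷ 2 = 22 remainder 0
22 ÷ 2 = 11 remainder 0
11 ÷ 2 = 5 remainder 1
5 ÷ 2 = 2 remainder 1
2 ÷ 2 = 1 remainder 0
1 ÷ 2 = 0 remainder 1
Reading remainders bottom-up:
= 10110001100110


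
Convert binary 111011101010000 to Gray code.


Binary: 111011101010000
Gray code: G = B XOR (B >> 1)
B >> 1 = 011101110101000
111011101010000 XOR 011101110101000:
  1 XOR 0 = 1
  1 XOR 1 = 0
  1 XOR 1 = 0
  0 XOR 1 = 1
  1 XOR 0 = 1
  1 XOR 1 = 0
  1 XOR 1 = 0
  0 XOR 1 = 1
  1 XOR 0 = 1
  0 XOR 1 = 1
  1 XOR 0 = 1
  0 XOR 1 = 1
  0 XOR 0 = 0
  0 XOR 0 = 0
  0 XOR 0 = 0
= 100110011111000


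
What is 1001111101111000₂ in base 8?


Group into 3-bit groups: 001001111101111000
  001 = 1
  001 = 1
  111 = 7
  101 = 5
  111 = 7
  000 = 0
= 0o117570


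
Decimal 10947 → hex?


Divide by 16 repeatedly:
10947 ÷ 16 = 684 remainder 3 (3)
684 ÷ 16 = 42 remainder 12 (C)
42 ÷ 16 = 2 remainder 10 (A)
2 ÷ 16 = 0 remainder 2 (2)
Reading remainders bottom-up:
= 0x2AC3


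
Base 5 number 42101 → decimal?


Positional values (base 5):
  1 × 5^0 = 1 × 1 = 1
  0 × 5^1 = 0 × 5 = 0
  1 × 5^2 = 1 × 25 = 25
  2 × 5^3 = 2 × 125 = 250
  4 × 5^4 = 4 × 625 = 2500
Sum = 1 + 0 + 25 + 250 + 2500
= 2776
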